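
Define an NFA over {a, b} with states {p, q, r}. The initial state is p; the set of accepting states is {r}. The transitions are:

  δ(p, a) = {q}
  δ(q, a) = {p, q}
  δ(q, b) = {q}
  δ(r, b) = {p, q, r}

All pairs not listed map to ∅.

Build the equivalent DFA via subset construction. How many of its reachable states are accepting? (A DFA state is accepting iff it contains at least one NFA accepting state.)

Start state of the DFA: {p}.
{p} --a--> {q}  [new]
{p} --b--> ∅  [new]
{q} --a--> {p, q}  [new]
{q} --b--> {q}  [seen]
∅ --a--> ∅  [seen]
∅ --b--> ∅  [seen]
{p, q} --a--> {p, q}  [seen]
{p, q} --b--> {q}  [seen]
Reachable DFA states: {p}, {q}, ∅, {p, q}.
Accepting DFA states (contain an NFA accepting state): none.

0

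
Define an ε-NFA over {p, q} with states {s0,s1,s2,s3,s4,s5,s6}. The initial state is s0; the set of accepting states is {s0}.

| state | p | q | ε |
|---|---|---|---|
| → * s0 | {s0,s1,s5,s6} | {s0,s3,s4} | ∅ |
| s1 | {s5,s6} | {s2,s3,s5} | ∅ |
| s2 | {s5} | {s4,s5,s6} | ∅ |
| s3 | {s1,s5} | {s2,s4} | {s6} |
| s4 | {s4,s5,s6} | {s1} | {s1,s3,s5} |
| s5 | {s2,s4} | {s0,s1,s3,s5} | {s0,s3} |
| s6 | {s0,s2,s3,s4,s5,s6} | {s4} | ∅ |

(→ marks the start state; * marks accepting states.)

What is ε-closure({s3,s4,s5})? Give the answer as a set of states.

{s0,s1,s3,s4,s5,s6}

Begin with {s3,s4,s5}.
s3 →ε {s6}; add s6.
s4 →ε {s1,s3,s5}; add s1.
s5 →ε {s0,s3}; add s0.
ε-closure = {s0,s1,s3,s4,s5,s6}.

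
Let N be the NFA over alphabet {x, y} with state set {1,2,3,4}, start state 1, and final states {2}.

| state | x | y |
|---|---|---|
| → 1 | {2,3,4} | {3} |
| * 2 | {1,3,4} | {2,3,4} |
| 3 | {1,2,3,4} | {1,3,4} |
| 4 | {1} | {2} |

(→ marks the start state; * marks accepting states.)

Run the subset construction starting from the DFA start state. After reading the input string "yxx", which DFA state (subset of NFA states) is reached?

{1,2,3,4}

Start: {1}.
δ(1,y) = {3}.
Union: {3}.
After y: {3}.
δ(3,x) = {1,2,3,4}.
Union: {1,2,3,4}.
After x: {1,2,3,4}.
δ(1,x) = {2,3,4}; δ(2,x) = {1,3,4}; δ(3,x) = {1,2,3,4}; δ(4,x) = {1}.
Union: {1,2,3,4}.
After x: {1,2,3,4}.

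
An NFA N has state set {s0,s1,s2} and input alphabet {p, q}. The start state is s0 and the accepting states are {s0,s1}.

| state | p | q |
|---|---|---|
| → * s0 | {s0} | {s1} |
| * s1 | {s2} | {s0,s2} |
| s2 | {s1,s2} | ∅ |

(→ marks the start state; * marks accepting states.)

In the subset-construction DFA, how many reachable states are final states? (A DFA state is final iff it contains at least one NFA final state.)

5

Start state of the DFA: {s0}.
{s0} --p--> {s0}  [seen]
{s0} --q--> {s1}  [new]
{s1} --p--> {s2}  [new]
{s1} --q--> {s0,s2}  [new]
{s2} --p--> {s1,s2}  [new]
{s2} --q--> ∅  [new]
{s0,s2} --p--> {s0,s1,s2}  [new]
{s0,s2} --q--> {s1}  [seen]
{s1,s2} --p--> {s1,s2}  [seen]
{s1,s2} --q--> {s0,s2}  [seen]
∅ --p--> ∅  [seen]
∅ --q--> ∅  [seen]
{s0,s1,s2} --p--> {s0,s1,s2}  [seen]
{s0,s1,s2} --q--> {s0,s1,s2}  [seen]
Reachable DFA states: {s0}, {s1}, {s2}, {s0,s2}, {s1,s2}, ∅, {s0,s1,s2}.
Accepting DFA states (contain an NFA accepting state): {s0}, {s1}, {s0,s2}, {s1,s2}, {s0,s1,s2}.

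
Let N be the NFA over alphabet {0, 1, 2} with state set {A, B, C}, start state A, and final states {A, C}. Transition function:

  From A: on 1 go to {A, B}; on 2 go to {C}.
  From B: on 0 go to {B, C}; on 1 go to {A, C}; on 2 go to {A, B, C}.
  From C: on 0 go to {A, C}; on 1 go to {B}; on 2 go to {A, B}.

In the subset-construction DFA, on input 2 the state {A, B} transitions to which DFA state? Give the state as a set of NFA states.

δ(A,2) = {C}; δ(B,2) = {A, B, C}.
Union: {A, B, C}.

{A, B, C}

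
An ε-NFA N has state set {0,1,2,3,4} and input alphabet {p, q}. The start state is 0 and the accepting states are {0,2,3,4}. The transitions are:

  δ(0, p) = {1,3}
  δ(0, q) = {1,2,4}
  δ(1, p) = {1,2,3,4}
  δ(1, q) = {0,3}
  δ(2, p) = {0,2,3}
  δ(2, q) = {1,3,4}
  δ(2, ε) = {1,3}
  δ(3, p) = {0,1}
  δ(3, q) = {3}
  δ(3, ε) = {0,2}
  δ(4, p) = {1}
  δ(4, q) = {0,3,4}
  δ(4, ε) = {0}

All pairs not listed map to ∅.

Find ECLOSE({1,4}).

{0,1,4}

Begin with {1,4}.
4 →ε {0}; add 0.
ε-closure = {0,1,4}.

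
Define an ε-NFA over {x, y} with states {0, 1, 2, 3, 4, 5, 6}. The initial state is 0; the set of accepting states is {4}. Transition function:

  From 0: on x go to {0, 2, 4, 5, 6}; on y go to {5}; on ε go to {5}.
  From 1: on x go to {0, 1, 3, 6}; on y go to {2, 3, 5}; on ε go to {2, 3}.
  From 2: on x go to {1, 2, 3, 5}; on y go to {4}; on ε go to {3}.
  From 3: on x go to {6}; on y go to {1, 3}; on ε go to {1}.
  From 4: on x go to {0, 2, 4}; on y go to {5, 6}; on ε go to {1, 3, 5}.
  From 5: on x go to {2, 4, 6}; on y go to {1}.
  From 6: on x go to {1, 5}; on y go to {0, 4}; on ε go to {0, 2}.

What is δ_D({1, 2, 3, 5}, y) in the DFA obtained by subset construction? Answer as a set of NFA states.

δ(1,y) = {2, 3, 5}; δ(2,y) = {4}; δ(3,y) = {1, 3}; δ(5,y) = {1}.
Union: {1, 2, 3, 4, 5}.

{1, 2, 3, 4, 5}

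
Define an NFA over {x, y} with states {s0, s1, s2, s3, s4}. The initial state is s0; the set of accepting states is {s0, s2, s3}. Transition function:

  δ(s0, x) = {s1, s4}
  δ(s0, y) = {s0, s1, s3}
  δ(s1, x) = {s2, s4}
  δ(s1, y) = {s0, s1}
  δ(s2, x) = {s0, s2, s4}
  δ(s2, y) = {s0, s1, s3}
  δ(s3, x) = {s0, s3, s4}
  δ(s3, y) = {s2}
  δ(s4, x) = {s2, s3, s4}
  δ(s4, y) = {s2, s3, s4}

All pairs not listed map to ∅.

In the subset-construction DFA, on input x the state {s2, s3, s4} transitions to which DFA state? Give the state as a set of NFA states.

{s0, s2, s3, s4}

δ(s2,x) = {s0, s2, s4}; δ(s3,x) = {s0, s3, s4}; δ(s4,x) = {s2, s3, s4}.
Union: {s0, s2, s3, s4}.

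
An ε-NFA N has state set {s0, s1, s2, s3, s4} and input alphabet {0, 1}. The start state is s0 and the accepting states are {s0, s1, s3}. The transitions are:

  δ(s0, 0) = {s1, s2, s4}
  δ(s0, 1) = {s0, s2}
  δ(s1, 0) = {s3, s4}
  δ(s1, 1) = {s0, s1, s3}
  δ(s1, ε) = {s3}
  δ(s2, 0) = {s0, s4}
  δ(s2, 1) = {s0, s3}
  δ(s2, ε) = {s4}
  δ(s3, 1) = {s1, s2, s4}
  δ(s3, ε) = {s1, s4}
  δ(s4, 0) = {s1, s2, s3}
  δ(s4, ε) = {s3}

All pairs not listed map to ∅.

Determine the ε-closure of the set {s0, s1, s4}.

{s0, s1, s3, s4}

Begin with {s0, s1, s4}.
s1 →ε {s3}; add s3.
ε-closure = {s0, s1, s3, s4}.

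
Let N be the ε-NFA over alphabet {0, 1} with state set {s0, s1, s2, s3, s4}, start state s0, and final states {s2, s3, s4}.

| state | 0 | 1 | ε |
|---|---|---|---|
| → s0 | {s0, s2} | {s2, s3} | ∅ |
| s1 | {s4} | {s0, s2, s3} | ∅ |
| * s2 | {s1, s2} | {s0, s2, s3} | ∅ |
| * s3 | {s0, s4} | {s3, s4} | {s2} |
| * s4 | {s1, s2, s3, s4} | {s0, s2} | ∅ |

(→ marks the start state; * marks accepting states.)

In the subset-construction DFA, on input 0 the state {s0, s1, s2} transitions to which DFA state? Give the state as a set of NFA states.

δ(s0,0) = {s0, s2}; δ(s1,0) = {s4}; δ(s2,0) = {s1, s2}.
Union: {s0, s1, s2, s4}.

{s0, s1, s2, s4}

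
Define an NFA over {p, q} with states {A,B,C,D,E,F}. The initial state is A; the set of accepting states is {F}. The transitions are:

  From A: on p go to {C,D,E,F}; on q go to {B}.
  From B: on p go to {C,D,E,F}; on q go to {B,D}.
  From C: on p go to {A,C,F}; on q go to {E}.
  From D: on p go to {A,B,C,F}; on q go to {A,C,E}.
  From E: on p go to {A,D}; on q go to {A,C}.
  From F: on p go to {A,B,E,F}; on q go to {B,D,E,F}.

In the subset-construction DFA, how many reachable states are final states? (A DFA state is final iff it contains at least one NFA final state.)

Start state of the DFA: {A}.
{A} --p--> {C,D,E,F}  [new]
{A} --q--> {B}  [new]
{C,D,E,F} --p--> {A,B,C,D,E,F}  [new]
{C,D,E,F} --q--> {A,B,C,D,E,F}  [seen]
{B} --p--> {C,D,E,F}  [seen]
{B} --q--> {B,D}  [new]
{A,B,C,D,E,F} --p--> {A,B,C,D,E,F}  [seen]
{A,B,C,D,E,F} --q--> {A,B,C,D,E,F}  [seen]
{B,D} --p--> {A,B,C,D,E,F}  [seen]
{B,D} --q--> {A,B,C,D,E}  [new]
{A,B,C,D,E} --p--> {A,B,C,D,E,F}  [seen]
{A,B,C,D,E} --q--> {A,B,C,D,E}  [seen]
Reachable DFA states: {A}, {C,D,E,F}, {B}, {A,B,C,D,E,F}, {B,D}, {A,B,C,D,E}.
Accepting DFA states (contain an NFA accepting state): {C,D,E,F}, {A,B,C,D,E,F}.

2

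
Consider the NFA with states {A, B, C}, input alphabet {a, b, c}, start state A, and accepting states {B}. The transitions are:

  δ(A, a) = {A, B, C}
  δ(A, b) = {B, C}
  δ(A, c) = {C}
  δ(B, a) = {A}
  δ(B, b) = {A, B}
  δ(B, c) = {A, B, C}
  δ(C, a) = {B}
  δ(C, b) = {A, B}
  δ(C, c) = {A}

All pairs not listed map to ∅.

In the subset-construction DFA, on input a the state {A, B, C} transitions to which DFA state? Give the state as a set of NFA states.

{A, B, C}

δ(A,a) = {A, B, C}; δ(B,a) = {A}; δ(C,a) = {B}.
Union: {A, B, C}.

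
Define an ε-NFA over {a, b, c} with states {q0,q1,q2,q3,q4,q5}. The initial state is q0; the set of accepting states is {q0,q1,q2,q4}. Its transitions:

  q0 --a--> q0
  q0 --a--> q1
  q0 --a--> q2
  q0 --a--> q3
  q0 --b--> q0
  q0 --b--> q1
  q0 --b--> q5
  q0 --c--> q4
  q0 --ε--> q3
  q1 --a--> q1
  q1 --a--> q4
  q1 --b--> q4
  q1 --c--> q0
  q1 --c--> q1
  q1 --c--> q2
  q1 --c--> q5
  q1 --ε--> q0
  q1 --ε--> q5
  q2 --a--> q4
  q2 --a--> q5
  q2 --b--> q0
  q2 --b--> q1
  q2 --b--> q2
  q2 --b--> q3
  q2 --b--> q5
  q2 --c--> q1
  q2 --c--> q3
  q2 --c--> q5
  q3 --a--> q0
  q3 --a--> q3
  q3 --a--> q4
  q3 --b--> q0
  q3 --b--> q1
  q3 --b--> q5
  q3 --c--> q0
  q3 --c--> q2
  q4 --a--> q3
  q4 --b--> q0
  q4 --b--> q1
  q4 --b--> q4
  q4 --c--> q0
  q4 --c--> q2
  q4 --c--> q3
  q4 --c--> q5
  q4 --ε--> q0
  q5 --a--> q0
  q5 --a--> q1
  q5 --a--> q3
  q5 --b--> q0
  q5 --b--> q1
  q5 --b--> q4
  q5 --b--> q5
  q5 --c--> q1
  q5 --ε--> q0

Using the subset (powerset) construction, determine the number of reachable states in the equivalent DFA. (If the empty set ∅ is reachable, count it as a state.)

5

Start state of the DFA: {q0,q3} (ε-closure of the NFA start).
{q0,q3} --a--> {q0,q1,q2,q3,q4,q5}  [new]
{q0,q3} --b--> {q0,q1,q3,q5}  [new]
{q0,q3} --c--> {q0,q2,q3,q4}  [new]
{q0,q1,q2,q3,q4,q5} --a--> {q0,q1,q2,q3,q4,q5}  [seen]
{q0,q1,q2,q3,q4,q5} --b--> {q0,q1,q2,q3,q4,q5}  [seen]
{q0,q1,q2,q3,q4,q5} --c--> {q0,q1,q2,q3,q4,q5}  [seen]
{q0,q1,q3,q5} --a--> {q0,q1,q2,q3,q4,q5}  [seen]
{q0,q1,q3,q5} --b--> {q0,q1,q3,q4,q5}  [new]
{q0,q1,q3,q5} --c--> {q0,q1,q2,q3,q4,q5}  [seen]
{q0,q2,q3,q4} --a--> {q0,q1,q2,q3,q4,q5}  [seen]
{q0,q2,q3,q4} --b--> {q0,q1,q2,q3,q4,q5}  [seen]
{q0,q2,q3,q4} --c--> {q0,q1,q2,q3,q4,q5}  [seen]
{q0,q1,q3,q4,q5} --a--> {q0,q1,q2,q3,q4,q5}  [seen]
{q0,q1,q3,q4,q5} --b--> {q0,q1,q3,q4,q5}  [seen]
{q0,q1,q3,q4,q5} --c--> {q0,q1,q2,q3,q4,q5}  [seen]
Reachable DFA states: {q0,q3}, {q0,q1,q2,q3,q4,q5}, {q0,q1,q3,q5}, {q0,q2,q3,q4}, {q0,q1,q3,q4,q5}.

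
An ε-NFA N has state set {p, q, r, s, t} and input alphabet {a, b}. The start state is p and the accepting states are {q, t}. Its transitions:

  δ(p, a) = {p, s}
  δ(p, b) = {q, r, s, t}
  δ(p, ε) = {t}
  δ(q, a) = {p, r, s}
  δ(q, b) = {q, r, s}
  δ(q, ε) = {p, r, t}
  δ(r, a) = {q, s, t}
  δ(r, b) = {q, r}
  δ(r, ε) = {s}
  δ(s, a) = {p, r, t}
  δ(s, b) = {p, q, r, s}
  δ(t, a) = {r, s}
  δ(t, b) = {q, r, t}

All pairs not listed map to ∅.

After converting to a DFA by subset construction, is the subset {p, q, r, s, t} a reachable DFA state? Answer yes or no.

yes

Start state of the DFA: {p, t} (ε-closure of the NFA start).
{p, t} --a--> {p, r, s, t}  [new]
{p, t} --b--> {p, q, r, s, t}  [new]
{p, r, s, t} --a--> {p, q, r, s, t}  [seen]
{p, r, s, t} --b--> {p, q, r, s, t}  [seen]
{p, q, r, s, t} --a--> {p, q, r, s, t}  [seen]
{p, q, r, s, t} --b--> {p, q, r, s, t}  [seen]
Reachable DFA states: {p, t}, {p, r, s, t}, {p, q, r, s, t}.
{p, q, r, s, t} is among them.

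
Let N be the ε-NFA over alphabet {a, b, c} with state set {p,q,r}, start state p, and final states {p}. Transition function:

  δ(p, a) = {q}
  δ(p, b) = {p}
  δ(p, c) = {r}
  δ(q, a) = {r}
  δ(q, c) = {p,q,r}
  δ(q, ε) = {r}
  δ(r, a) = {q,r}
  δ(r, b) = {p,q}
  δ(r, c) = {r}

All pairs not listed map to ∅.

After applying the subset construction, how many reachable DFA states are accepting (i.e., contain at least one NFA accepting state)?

Start state of the DFA: {p} (ε-closure of the NFA start).
{p} --a--> {q,r}  [new]
{p} --b--> {p}  [seen]
{p} --c--> {r}  [new]
{q,r} --a--> {q,r}  [seen]
{q,r} --b--> {p,q,r}  [new]
{q,r} --c--> {p,q,r}  [seen]
{r} --a--> {q,r}  [seen]
{r} --b--> {p,q,r}  [seen]
{r} --c--> {r}  [seen]
{p,q,r} --a--> {q,r}  [seen]
{p,q,r} --b--> {p,q,r}  [seen]
{p,q,r} --c--> {p,q,r}  [seen]
Reachable DFA states: {p}, {q,r}, {r}, {p,q,r}.
Accepting DFA states (contain an NFA accepting state): {p}, {p,q,r}.

2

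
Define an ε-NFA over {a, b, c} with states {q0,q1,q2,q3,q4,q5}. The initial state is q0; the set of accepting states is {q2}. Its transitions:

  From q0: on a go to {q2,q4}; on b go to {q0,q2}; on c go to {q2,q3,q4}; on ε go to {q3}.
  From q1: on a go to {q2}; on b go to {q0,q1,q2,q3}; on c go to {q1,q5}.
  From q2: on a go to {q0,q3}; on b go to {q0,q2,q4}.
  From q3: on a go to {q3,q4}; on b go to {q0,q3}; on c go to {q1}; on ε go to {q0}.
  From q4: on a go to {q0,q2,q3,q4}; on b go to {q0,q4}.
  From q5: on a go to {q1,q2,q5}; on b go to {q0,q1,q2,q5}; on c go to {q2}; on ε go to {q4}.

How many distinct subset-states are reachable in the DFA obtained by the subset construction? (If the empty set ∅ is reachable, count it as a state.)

5

Start state of the DFA: {q0,q3} (ε-closure of the NFA start).
{q0,q3} --a--> {q0,q2,q3,q4}  [new]
{q0,q3} --b--> {q0,q2,q3}  [new]
{q0,q3} --c--> {q0,q1,q2,q3,q4}  [new]
{q0,q2,q3,q4} --a--> {q0,q2,q3,q4}  [seen]
{q0,q2,q3,q4} --b--> {q0,q2,q3,q4}  [seen]
{q0,q2,q3,q4} --c--> {q0,q1,q2,q3,q4}  [seen]
{q0,q2,q3} --a--> {q0,q2,q3,q4}  [seen]
{q0,q2,q3} --b--> {q0,q2,q3,q4}  [seen]
{q0,q2,q3} --c--> {q0,q1,q2,q3,q4}  [seen]
{q0,q1,q2,q3,q4} --a--> {q0,q2,q3,q4}  [seen]
{q0,q1,q2,q3,q4} --b--> {q0,q1,q2,q3,q4}  [seen]
{q0,q1,q2,q3,q4} --c--> {q0,q1,q2,q3,q4,q5}  [new]
{q0,q1,q2,q3,q4,q5} --a--> {q0,q1,q2,q3,q4,q5}  [seen]
{q0,q1,q2,q3,q4,q5} --b--> {q0,q1,q2,q3,q4,q5}  [seen]
{q0,q1,q2,q3,q4,q5} --c--> {q0,q1,q2,q3,q4,q5}  [seen]
Reachable DFA states: {q0,q3}, {q0,q2,q3,q4}, {q0,q2,q3}, {q0,q1,q2,q3,q4}, {q0,q1,q2,q3,q4,q5}.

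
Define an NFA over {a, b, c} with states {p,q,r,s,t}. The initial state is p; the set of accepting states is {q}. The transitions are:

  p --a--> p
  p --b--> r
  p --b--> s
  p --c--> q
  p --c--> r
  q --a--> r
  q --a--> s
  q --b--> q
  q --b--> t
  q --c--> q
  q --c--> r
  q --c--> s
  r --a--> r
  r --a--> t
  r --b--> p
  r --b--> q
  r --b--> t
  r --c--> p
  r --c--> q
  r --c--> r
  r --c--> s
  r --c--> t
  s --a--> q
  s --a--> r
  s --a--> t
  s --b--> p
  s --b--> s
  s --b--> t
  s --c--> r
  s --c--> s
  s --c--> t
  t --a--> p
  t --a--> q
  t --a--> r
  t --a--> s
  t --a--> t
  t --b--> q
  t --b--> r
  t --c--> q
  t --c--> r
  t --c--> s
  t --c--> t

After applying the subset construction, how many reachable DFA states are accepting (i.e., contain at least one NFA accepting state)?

Start state of the DFA: {p}.
{p} --a--> {p}  [seen]
{p} --b--> {r,s}  [new]
{p} --c--> {q,r}  [new]
{r,s} --a--> {q,r,t}  [new]
{r,s} --b--> {p,q,s,t}  [new]
{r,s} --c--> {p,q,r,s,t}  [new]
{q,r} --a--> {r,s,t}  [new]
{q,r} --b--> {p,q,t}  [new]
{q,r} --c--> {p,q,r,s,t}  [seen]
{q,r,t} --a--> {p,q,r,s,t}  [seen]
{q,r,t} --b--> {p,q,r,t}  [new]
{q,r,t} --c--> {p,q,r,s,t}  [seen]
{p,q,s,t} --a--> {p,q,r,s,t}  [seen]
{p,q,s,t} --b--> {p,q,r,s,t}  [seen]
{p,q,s,t} --c--> {q,r,s,t}  [new]
{p,q,r,s,t} --a--> {p,q,r,s,t}  [seen]
{p,q,r,s,t} --b--> {p,q,r,s,t}  [seen]
{p,q,r,s,t} --c--> {p,q,r,s,t}  [seen]
{r,s,t} --a--> {p,q,r,s,t}  [seen]
{r,s,t} --b--> {p,q,r,s,t}  [seen]
{r,s,t} --c--> {p,q,r,s,t}  [seen]
{p,q,t} --a--> {p,q,r,s,t}  [seen]
{p,q,t} --b--> {q,r,s,t}  [seen]
{p,q,t} --c--> {q,r,s,t}  [seen]
{p,q,r,t} --a--> {p,q,r,s,t}  [seen]
{p,q,r,t} --b--> {p,q,r,s,t}  [seen]
{p,q,r,t} --c--> {p,q,r,s,t}  [seen]
{q,r,s,t} --a--> {p,q,r,s,t}  [seen]
{q,r,s,t} --b--> {p,q,r,s,t}  [seen]
{q,r,s,t} --c--> {p,q,r,s,t}  [seen]
Reachable DFA states: {p}, {r,s}, {q,r}, {q,r,t}, {p,q,s,t}, {p,q,r,s,t}, {r,s,t}, {p,q,t}, {p,q,r,t}, {q,r,s,t}.
Accepting DFA states (contain an NFA accepting state): {q,r}, {q,r,t}, {p,q,s,t}, {p,q,r,s,t}, {p,q,t}, {p,q,r,t}, {q,r,s,t}.

7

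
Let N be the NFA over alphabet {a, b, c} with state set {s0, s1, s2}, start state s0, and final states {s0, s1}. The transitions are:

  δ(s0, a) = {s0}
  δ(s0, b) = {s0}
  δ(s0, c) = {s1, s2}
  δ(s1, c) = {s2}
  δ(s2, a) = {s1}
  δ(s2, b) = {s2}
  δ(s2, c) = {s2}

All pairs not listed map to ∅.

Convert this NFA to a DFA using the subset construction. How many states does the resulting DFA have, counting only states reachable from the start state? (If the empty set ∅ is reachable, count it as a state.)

Start state of the DFA: {s0}.
{s0} --a--> {s0}  [seen]
{s0} --b--> {s0}  [seen]
{s0} --c--> {s1, s2}  [new]
{s1, s2} --a--> {s1}  [new]
{s1, s2} --b--> {s2}  [new]
{s1, s2} --c--> {s2}  [seen]
{s1} --a--> ∅  [new]
{s1} --b--> ∅  [seen]
{s1} --c--> {s2}  [seen]
{s2} --a--> {s1}  [seen]
{s2} --b--> {s2}  [seen]
{s2} --c--> {s2}  [seen]
∅ --a--> ∅  [seen]
∅ --b--> ∅  [seen]
∅ --c--> ∅  [seen]
Reachable DFA states: {s0}, {s1, s2}, {s1}, {s2}, ∅.

5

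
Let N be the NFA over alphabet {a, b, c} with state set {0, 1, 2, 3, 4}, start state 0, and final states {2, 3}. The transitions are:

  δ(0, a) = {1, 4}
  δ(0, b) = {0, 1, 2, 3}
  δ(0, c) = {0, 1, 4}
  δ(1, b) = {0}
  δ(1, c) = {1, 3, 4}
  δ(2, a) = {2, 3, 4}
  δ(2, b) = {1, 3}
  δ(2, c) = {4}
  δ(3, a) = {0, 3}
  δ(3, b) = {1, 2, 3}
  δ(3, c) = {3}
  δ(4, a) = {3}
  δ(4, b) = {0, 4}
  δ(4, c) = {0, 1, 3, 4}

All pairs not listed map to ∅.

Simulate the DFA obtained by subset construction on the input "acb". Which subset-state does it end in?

Start: {0}.
δ(0,a) = {1, 4}.
Union: {1, 4}.
After a: {1, 4}.
δ(1,c) = {1, 3, 4}; δ(4,c) = {0, 1, 3, 4}.
Union: {0, 1, 3, 4}.
After c: {0, 1, 3, 4}.
δ(0,b) = {0, 1, 2, 3}; δ(1,b) = {0}; δ(3,b) = {1, 2, 3}; δ(4,b) = {0, 4}.
Union: {0, 1, 2, 3, 4}.
After b: {0, 1, 2, 3, 4}.

{0, 1, 2, 3, 4}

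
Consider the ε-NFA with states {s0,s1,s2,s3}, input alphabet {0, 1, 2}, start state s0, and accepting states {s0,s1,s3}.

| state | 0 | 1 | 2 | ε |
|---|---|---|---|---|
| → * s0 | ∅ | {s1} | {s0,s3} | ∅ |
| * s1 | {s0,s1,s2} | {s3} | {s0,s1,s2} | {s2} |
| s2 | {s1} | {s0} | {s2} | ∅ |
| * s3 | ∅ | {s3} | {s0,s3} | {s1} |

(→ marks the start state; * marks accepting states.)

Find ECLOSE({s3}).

{s1,s2,s3}

Begin with {s3}.
s3 →ε {s1}; add s1.
s1 →ε {s2}; add s2.
ε-closure = {s1,s2,s3}.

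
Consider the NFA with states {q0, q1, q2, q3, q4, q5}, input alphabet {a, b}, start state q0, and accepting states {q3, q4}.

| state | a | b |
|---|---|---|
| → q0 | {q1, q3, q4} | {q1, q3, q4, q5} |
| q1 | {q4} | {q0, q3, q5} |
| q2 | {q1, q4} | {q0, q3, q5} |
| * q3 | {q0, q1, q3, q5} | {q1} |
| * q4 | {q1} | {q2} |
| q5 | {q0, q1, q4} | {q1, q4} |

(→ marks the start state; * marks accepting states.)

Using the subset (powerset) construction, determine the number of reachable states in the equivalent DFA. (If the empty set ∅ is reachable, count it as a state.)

6

Start state of the DFA: {q0}.
{q0} --a--> {q1, q3, q4}  [new]
{q0} --b--> {q1, q3, q4, q5}  [new]
{q1, q3, q4} --a--> {q0, q1, q3, q4, q5}  [new]
{q1, q3, q4} --b--> {q0, q1, q2, q3, q5}  [new]
{q1, q3, q4, q5} --a--> {q0, q1, q3, q4, q5}  [seen]
{q1, q3, q4, q5} --b--> {q0, q1, q2, q3, q4, q5}  [new]
{q0, q1, q3, q4, q5} --a--> {q0, q1, q3, q4, q5}  [seen]
{q0, q1, q3, q4, q5} --b--> {q0, q1, q2, q3, q4, q5}  [seen]
{q0, q1, q2, q3, q5} --a--> {q0, q1, q3, q4, q5}  [seen]
{q0, q1, q2, q3, q5} --b--> {q0, q1, q3, q4, q5}  [seen]
{q0, q1, q2, q3, q4, q5} --a--> {q0, q1, q3, q4, q5}  [seen]
{q0, q1, q2, q3, q4, q5} --b--> {q0, q1, q2, q3, q4, q5}  [seen]
Reachable DFA states: {q0}, {q1, q3, q4}, {q1, q3, q4, q5}, {q0, q1, q3, q4, q5}, {q0, q1, q2, q3, q5}, {q0, q1, q2, q3, q4, q5}.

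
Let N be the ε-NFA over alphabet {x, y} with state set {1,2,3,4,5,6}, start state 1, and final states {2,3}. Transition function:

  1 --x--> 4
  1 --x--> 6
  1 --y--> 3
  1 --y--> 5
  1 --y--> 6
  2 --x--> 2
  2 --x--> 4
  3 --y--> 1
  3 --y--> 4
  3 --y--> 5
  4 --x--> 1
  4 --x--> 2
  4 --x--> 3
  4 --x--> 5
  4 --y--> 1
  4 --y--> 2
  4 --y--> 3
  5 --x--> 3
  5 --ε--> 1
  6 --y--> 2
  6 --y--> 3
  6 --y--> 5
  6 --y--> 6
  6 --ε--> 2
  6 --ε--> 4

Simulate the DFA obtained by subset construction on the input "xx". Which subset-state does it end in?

Start: {1}.
δ(1,x) = {4,6}.
Union: {4,6}.
ε-closure gives {2,4,6}.
After x: {2,4,6}.
δ(2,x) = {2,4}; δ(4,x) = {1,2,3,5}; δ(6,x) = ∅.
Union: {1,2,3,4,5}.
After x: {1,2,3,4,5}.

{1,2,3,4,5}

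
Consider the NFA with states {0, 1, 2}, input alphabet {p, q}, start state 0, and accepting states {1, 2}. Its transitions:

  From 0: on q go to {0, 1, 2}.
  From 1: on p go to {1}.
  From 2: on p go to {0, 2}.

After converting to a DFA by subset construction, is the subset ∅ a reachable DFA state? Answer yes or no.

yes

Start state of the DFA: {0}.
{0} --p--> ∅  [new]
{0} --q--> {0, 1, 2}  [new]
∅ --p--> ∅  [seen]
∅ --q--> ∅  [seen]
{0, 1, 2} --p--> {0, 1, 2}  [seen]
{0, 1, 2} --q--> {0, 1, 2}  [seen]
Reachable DFA states: {0}, ∅, {0, 1, 2}.
∅ is among them.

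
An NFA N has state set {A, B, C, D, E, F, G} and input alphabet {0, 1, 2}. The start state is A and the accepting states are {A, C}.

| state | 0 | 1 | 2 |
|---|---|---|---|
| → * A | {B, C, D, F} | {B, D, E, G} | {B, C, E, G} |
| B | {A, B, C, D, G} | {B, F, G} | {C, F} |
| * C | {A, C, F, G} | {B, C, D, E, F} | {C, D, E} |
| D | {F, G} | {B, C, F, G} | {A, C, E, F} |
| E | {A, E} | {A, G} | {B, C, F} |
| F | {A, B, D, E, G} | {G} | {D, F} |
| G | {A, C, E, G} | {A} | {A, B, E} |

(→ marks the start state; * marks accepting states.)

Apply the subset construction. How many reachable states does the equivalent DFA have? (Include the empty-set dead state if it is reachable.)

10

Start state of the DFA: {A}.
{A} --0--> {B, C, D, F}  [new]
{A} --1--> {B, D, E, G}  [new]
{A} --2--> {B, C, E, G}  [new]
{B, C, D, F} --0--> {A, B, C, D, E, F, G}  [new]
{B, C, D, F} --1--> {B, C, D, E, F, G}  [new]
{B, C, D, F} --2--> {A, C, D, E, F}  [new]
{B, D, E, G} --0--> {A, B, C, D, E, F, G}  [seen]
{B, D, E, G} --1--> {A, B, C, F, G}  [new]
{B, D, E, G} --2--> {A, B, C, E, F}  [new]
{B, C, E, G} --0--> {A, B, C, D, E, F, G}  [seen]
{B, C, E, G} --1--> {A, B, C, D, E, F, G}  [seen]
{B, C, E, G} --2--> {A, B, C, D, E, F}  [new]
{A, B, C, D, E, F, G} --0--> {A, B, C, D, E, F, G}  [seen]
{A, B, C, D, E, F, G} --1--> {A, B, C, D, E, F, G}  [seen]
{A, B, C, D, E, F, G} --2--> {A, B, C, D, E, F, G}  [seen]
{B, C, D, E, F, G} --0--> {A, B, C, D, E, F, G}  [seen]
{B, C, D, E, F, G} --1--> {A, B, C, D, E, F, G}  [seen]
{B, C, D, E, F, G} --2--> {A, B, C, D, E, F}  [seen]
{A, C, D, E, F} --0--> {A, B, C, D, E, F, G}  [seen]
{A, C, D, E, F} --1--> {A, B, C, D, E, F, G}  [seen]
{A, C, D, E, F} --2--> {A, B, C, D, E, F, G}  [seen]
{A, B, C, F, G} --0--> {A, B, C, D, E, F, G}  [seen]
{A, B, C, F, G} --1--> {A, B, C, D, E, F, G}  [seen]
{A, B, C, F, G} --2--> {A, B, C, D, E, F, G}  [seen]
{A, B, C, E, F} --0--> {A, B, C, D, E, F, G}  [seen]
{A, B, C, E, F} --1--> {A, B, C, D, E, F, G}  [seen]
{A, B, C, E, F} --2--> {B, C, D, E, F, G}  [seen]
{A, B, C, D, E, F} --0--> {A, B, C, D, E, F, G}  [seen]
{A, B, C, D, E, F} --1--> {A, B, C, D, E, F, G}  [seen]
{A, B, C, D, E, F} --2--> {A, B, C, D, E, F, G}  [seen]
Reachable DFA states: {A}, {B, C, D, F}, {B, D, E, G}, {B, C, E, G}, {A, B, C, D, E, F, G}, {B, C, D, E, F, G}, {A, C, D, E, F}, {A, B, C, F, G}, {A, B, C, E, F}, {A, B, C, D, E, F}.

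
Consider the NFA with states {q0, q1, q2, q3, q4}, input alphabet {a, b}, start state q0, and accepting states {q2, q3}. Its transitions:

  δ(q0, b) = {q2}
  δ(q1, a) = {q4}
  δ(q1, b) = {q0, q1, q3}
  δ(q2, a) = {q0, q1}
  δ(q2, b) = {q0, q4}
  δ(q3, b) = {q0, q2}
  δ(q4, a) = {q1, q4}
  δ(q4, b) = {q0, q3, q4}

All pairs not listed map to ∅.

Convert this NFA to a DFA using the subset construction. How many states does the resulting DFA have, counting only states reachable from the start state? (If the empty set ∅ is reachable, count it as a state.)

13

Start state of the DFA: {q0}.
{q0} --a--> ∅  [new]
{q0} --b--> {q2}  [new]
∅ --a--> ∅  [seen]
∅ --b--> ∅  [seen]
{q2} --a--> {q0, q1}  [new]
{q2} --b--> {q0, q4}  [new]
{q0, q1} --a--> {q4}  [new]
{q0, q1} --b--> {q0, q1, q2, q3}  [new]
{q0, q4} --a--> {q1, q4}  [new]
{q0, q4} --b--> {q0, q2, q3, q4}  [new]
{q4} --a--> {q1, q4}  [seen]
{q4} --b--> {q0, q3, q4}  [new]
{q0, q1, q2, q3} --a--> {q0, q1, q4}  [new]
{q0, q1, q2, q3} --b--> {q0, q1, q2, q3, q4}  [new]
{q1, q4} --a--> {q1, q4}  [seen]
{q1, q4} --b--> {q0, q1, q3, q4}  [new]
{q0, q2, q3, q4} --a--> {q0, q1, q4}  [seen]
{q0, q2, q3, q4} --b--> {q0, q2, q3, q4}  [seen]
{q0, q3, q4} --a--> {q1, q4}  [seen]
{q0, q3, q4} --b--> {q0, q2, q3, q4}  [seen]
{q0, q1, q4} --a--> {q1, q4}  [seen]
{q0, q1, q4} --b--> {q0, q1, q2, q3, q4}  [seen]
{q0, q1, q2, q3, q4} --a--> {q0, q1, q4}  [seen]
{q0, q1, q2, q3, q4} --b--> {q0, q1, q2, q3, q4}  [seen]
{q0, q1, q3, q4} --a--> {q1, q4}  [seen]
{q0, q1, q3, q4} --b--> {q0, q1, q2, q3, q4}  [seen]
Reachable DFA states: {q0}, ∅, {q2}, {q0, q1}, {q0, q4}, {q4}, {q0, q1, q2, q3}, {q1, q4}, {q0, q2, q3, q4}, {q0, q3, q4}, {q0, q1, q4}, {q0, q1, q2, q3, q4}, {q0, q1, q3, q4}.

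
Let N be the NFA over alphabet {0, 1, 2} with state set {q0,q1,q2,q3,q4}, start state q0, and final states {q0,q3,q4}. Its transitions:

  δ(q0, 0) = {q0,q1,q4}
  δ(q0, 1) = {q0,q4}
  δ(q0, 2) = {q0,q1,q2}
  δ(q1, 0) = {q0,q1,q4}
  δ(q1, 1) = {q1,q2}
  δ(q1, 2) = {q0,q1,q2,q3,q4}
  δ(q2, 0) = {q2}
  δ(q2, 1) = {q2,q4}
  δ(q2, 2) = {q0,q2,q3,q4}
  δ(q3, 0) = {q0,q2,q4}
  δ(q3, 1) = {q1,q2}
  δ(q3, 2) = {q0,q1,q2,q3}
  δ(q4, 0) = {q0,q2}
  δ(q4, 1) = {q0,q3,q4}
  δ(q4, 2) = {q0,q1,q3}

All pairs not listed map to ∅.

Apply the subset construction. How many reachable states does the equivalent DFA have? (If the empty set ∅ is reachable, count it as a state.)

8

Start state of the DFA: {q0}.
{q0} --0--> {q0,q1,q4}  [new]
{q0} --1--> {q0,q4}  [new]
{q0} --2--> {q0,q1,q2}  [new]
{q0,q1,q4} --0--> {q0,q1,q2,q4}  [new]
{q0,q1,q4} --1--> {q0,q1,q2,q3,q4}  [new]
{q0,q1,q4} --2--> {q0,q1,q2,q3,q4}  [seen]
{q0,q4} --0--> {q0,q1,q2,q4}  [seen]
{q0,q4} --1--> {q0,q3,q4}  [new]
{q0,q4} --2--> {q0,q1,q2,q3}  [new]
{q0,q1,q2} --0--> {q0,q1,q2,q4}  [seen]
{q0,q1,q2} --1--> {q0,q1,q2,q4}  [seen]
{q0,q1,q2} --2--> {q0,q1,q2,q3,q4}  [seen]
{q0,q1,q2,q4} --0--> {q0,q1,q2,q4}  [seen]
{q0,q1,q2,q4} --1--> {q0,q1,q2,q3,q4}  [seen]
{q0,q1,q2,q4} --2--> {q0,q1,q2,q3,q4}  [seen]
{q0,q1,q2,q3,q4} --0--> {q0,q1,q2,q4}  [seen]
{q0,q1,q2,q3,q4} --1--> {q0,q1,q2,q3,q4}  [seen]
{q0,q1,q2,q3,q4} --2--> {q0,q1,q2,q3,q4}  [seen]
{q0,q3,q4} --0--> {q0,q1,q2,q4}  [seen]
{q0,q3,q4} --1--> {q0,q1,q2,q3,q4}  [seen]
{q0,q3,q4} --2--> {q0,q1,q2,q3}  [seen]
{q0,q1,q2,q3} --0--> {q0,q1,q2,q4}  [seen]
{q0,q1,q2,q3} --1--> {q0,q1,q2,q4}  [seen]
{q0,q1,q2,q3} --2--> {q0,q1,q2,q3,q4}  [seen]
Reachable DFA states: {q0}, {q0,q1,q4}, {q0,q4}, {q0,q1,q2}, {q0,q1,q2,q4}, {q0,q1,q2,q3,q4}, {q0,q3,q4}, {q0,q1,q2,q3}.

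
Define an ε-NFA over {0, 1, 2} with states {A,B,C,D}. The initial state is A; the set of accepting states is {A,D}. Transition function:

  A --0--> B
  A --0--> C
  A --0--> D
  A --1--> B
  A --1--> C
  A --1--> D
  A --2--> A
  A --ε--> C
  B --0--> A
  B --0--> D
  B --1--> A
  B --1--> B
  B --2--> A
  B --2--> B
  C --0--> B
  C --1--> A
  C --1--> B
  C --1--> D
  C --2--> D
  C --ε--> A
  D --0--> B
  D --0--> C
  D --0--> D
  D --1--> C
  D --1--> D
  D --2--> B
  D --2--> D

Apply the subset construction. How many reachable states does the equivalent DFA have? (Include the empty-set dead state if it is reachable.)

3

Start state of the DFA: {A,C} (ε-closure of the NFA start).
{A,C} --0--> {A,B,C,D}  [new]
{A,C} --1--> {A,B,C,D}  [seen]
{A,C} --2--> {A,C,D}  [new]
{A,B,C,D} --0--> {A,B,C,D}  [seen]
{A,B,C,D} --1--> {A,B,C,D}  [seen]
{A,B,C,D} --2--> {A,B,C,D}  [seen]
{A,C,D} --0--> {A,B,C,D}  [seen]
{A,C,D} --1--> {A,B,C,D}  [seen]
{A,C,D} --2--> {A,B,C,D}  [seen]
Reachable DFA states: {A,C}, {A,B,C,D}, {A,C,D}.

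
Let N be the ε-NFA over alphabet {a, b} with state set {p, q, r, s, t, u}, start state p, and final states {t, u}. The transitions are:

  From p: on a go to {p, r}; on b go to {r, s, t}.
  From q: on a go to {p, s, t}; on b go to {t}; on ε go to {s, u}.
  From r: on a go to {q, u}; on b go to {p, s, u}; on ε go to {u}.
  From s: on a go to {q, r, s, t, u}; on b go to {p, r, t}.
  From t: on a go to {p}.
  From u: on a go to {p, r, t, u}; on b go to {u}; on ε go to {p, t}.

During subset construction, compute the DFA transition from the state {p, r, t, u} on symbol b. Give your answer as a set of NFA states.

{p, r, s, t, u}

δ(p,b) = {r, s, t}; δ(r,b) = {p, s, u}; δ(t,b) = ∅; δ(u,b) = {u}.
Union: {p, r, s, t, u}.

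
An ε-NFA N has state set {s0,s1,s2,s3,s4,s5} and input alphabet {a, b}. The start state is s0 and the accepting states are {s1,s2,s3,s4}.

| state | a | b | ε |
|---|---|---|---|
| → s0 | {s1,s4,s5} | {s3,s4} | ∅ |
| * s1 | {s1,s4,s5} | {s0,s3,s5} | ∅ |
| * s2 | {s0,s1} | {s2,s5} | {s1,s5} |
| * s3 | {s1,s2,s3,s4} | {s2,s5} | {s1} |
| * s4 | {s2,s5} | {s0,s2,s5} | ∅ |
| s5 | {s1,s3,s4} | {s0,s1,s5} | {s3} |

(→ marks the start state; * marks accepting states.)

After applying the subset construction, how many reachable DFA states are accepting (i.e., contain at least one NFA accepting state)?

5

Start state of the DFA: {s0} (ε-closure of the NFA start).
{s0} --a--> {s1,s3,s4,s5}  [new]
{s0} --b--> {s1,s3,s4}  [new]
{s1,s3,s4,s5} --a--> {s1,s2,s3,s4,s5}  [new]
{s1,s3,s4,s5} --b--> {s0,s1,s2,s3,s5}  [new]
{s1,s3,s4} --a--> {s1,s2,s3,s4,s5}  [seen]
{s1,s3,s4} --b--> {s0,s1,s2,s3,s5}  [seen]
{s1,s2,s3,s4,s5} --a--> {s0,s1,s2,s3,s4,s5}  [new]
{s1,s2,s3,s4,s5} --b--> {s0,s1,s2,s3,s5}  [seen]
{s0,s1,s2,s3,s5} --a--> {s0,s1,s2,s3,s4,s5}  [seen]
{s0,s1,s2,s3,s5} --b--> {s0,s1,s2,s3,s4,s5}  [seen]
{s0,s1,s2,s3,s4,s5} --a--> {s0,s1,s2,s3,s4,s5}  [seen]
{s0,s1,s2,s3,s4,s5} --b--> {s0,s1,s2,s3,s4,s5}  [seen]
Reachable DFA states: {s0}, {s1,s3,s4,s5}, {s1,s3,s4}, {s1,s2,s3,s4,s5}, {s0,s1,s2,s3,s5}, {s0,s1,s2,s3,s4,s5}.
Accepting DFA states (contain an NFA accepting state): {s1,s3,s4,s5}, {s1,s3,s4}, {s1,s2,s3,s4,s5}, {s0,s1,s2,s3,s5}, {s0,s1,s2,s3,s4,s5}.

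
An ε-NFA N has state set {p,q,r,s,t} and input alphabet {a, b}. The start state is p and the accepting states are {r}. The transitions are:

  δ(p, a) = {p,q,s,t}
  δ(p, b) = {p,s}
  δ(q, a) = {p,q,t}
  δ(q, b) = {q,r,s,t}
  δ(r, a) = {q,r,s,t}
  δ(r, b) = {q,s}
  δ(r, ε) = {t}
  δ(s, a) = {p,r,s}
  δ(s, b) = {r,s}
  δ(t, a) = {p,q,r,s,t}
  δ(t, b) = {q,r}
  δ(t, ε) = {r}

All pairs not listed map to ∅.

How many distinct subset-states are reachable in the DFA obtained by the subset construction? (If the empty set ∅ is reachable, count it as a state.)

Start state of the DFA: {p} (ε-closure of the NFA start).
{p} --a--> {p,q,r,s,t}  [new]
{p} --b--> {p,s}  [new]
{p,q,r,s,t} --a--> {p,q,r,s,t}  [seen]
{p,q,r,s,t} --b--> {p,q,r,s,t}  [seen]
{p,s} --a--> {p,q,r,s,t}  [seen]
{p,s} --b--> {p,r,s,t}  [new]
{p,r,s,t} --a--> {p,q,r,s,t}  [seen]
{p,r,s,t} --b--> {p,q,r,s,t}  [seen]
Reachable DFA states: {p}, {p,q,r,s,t}, {p,s}, {p,r,s,t}.

4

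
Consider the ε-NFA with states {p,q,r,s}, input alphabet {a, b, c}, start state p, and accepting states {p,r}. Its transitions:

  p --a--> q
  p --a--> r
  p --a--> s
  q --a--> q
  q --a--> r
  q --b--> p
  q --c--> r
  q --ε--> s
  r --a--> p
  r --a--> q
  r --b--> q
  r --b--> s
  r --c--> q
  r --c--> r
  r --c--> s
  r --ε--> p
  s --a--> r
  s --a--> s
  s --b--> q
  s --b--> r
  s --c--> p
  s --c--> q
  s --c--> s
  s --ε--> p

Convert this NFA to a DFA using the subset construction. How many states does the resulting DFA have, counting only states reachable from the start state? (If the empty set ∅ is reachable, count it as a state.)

3

Start state of the DFA: {p} (ε-closure of the NFA start).
{p} --a--> {p,q,r,s}  [new]
{p} --b--> ∅  [new]
{p} --c--> ∅  [seen]
{p,q,r,s} --a--> {p,q,r,s}  [seen]
{p,q,r,s} --b--> {p,q,r,s}  [seen]
{p,q,r,s} --c--> {p,q,r,s}  [seen]
∅ --a--> ∅  [seen]
∅ --b--> ∅  [seen]
∅ --c--> ∅  [seen]
Reachable DFA states: {p}, {p,q,r,s}, ∅.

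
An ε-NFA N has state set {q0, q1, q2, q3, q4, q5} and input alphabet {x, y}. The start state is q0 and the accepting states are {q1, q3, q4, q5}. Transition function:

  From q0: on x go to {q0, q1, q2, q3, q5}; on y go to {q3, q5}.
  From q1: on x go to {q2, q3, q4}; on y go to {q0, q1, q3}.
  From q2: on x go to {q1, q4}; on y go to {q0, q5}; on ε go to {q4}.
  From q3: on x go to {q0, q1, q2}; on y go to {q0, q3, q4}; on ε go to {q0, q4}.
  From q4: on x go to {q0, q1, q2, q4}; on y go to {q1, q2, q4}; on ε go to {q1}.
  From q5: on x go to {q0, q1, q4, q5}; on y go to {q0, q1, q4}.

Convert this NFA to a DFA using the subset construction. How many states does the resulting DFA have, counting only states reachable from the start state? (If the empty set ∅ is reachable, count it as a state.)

3

Start state of the DFA: {q0} (ε-closure of the NFA start).
{q0} --x--> {q0, q1, q2, q3, q4, q5}  [new]
{q0} --y--> {q0, q1, q3, q4, q5}  [new]
{q0, q1, q2, q3, q4, q5} --x--> {q0, q1, q2, q3, q4, q5}  [seen]
{q0, q1, q2, q3, q4, q5} --y--> {q0, q1, q2, q3, q4, q5}  [seen]
{q0, q1, q3, q4, q5} --x--> {q0, q1, q2, q3, q4, q5}  [seen]
{q0, q1, q3, q4, q5} --y--> {q0, q1, q2, q3, q4, q5}  [seen]
Reachable DFA states: {q0}, {q0, q1, q2, q3, q4, q5}, {q0, q1, q3, q4, q5}.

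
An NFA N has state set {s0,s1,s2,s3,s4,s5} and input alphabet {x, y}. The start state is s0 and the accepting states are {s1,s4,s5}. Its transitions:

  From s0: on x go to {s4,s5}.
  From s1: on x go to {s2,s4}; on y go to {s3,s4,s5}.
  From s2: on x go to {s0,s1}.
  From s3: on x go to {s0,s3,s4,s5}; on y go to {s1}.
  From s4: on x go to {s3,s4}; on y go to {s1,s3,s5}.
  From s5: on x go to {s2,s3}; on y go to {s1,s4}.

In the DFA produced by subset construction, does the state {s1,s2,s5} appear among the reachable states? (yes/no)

no

Start state of the DFA: {s0}.
{s0} --x--> {s4,s5}  [new]
{s0} --y--> ∅  [new]
{s4,s5} --x--> {s2,s3,s4}  [new]
{s4,s5} --y--> {s1,s3,s4,s5}  [new]
∅ --x--> ∅  [seen]
∅ --y--> ∅  [seen]
{s2,s3,s4} --x--> {s0,s1,s3,s4,s5}  [new]
{s2,s3,s4} --y--> {s1,s3,s5}  [new]
{s1,s3,s4,s5} --x--> {s0,s2,s3,s4,s5}  [new]
{s1,s3,s4,s5} --y--> {s1,s3,s4,s5}  [seen]
{s0,s1,s3,s4,s5} --x--> {s0,s2,s3,s4,s5}  [seen]
{s0,s1,s3,s4,s5} --y--> {s1,s3,s4,s5}  [seen]
{s1,s3,s5} --x--> {s0,s2,s3,s4,s5}  [seen]
{s1,s3,s5} --y--> {s1,s3,s4,s5}  [seen]
{s0,s2,s3,s4,s5} --x--> {s0,s1,s2,s3,s4,s5}  [new]
{s0,s2,s3,s4,s5} --y--> {s1,s3,s4,s5}  [seen]
{s0,s1,s2,s3,s4,s5} --x--> {s0,s1,s2,s3,s4,s5}  [seen]
{s0,s1,s2,s3,s4,s5} --y--> {s1,s3,s4,s5}  [seen]
Reachable DFA states: {s0}, {s4,s5}, ∅, {s2,s3,s4}, {s1,s3,s4,s5}, {s0,s1,s3,s4,s5}, {s1,s3,s5}, {s0,s2,s3,s4,s5}, {s0,s1,s2,s3,s4,s5}.
{s1,s2,s5} is not among them.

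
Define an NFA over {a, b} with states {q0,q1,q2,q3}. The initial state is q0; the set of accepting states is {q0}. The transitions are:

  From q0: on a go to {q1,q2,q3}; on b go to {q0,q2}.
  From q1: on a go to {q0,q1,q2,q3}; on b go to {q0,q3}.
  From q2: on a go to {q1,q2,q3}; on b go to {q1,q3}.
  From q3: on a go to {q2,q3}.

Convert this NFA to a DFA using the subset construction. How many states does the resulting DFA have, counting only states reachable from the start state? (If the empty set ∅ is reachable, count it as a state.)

6

Start state of the DFA: {q0}.
{q0} --a--> {q1,q2,q3}  [new]
{q0} --b--> {q0,q2}  [new]
{q1,q2,q3} --a--> {q0,q1,q2,q3}  [new]
{q1,q2,q3} --b--> {q0,q1,q3}  [new]
{q0,q2} --a--> {q1,q2,q3}  [seen]
{q0,q2} --b--> {q0,q1,q2,q3}  [seen]
{q0,q1,q2,q3} --a--> {q0,q1,q2,q3}  [seen]
{q0,q1,q2,q3} --b--> {q0,q1,q2,q3}  [seen]
{q0,q1,q3} --a--> {q0,q1,q2,q3}  [seen]
{q0,q1,q3} --b--> {q0,q2,q3}  [new]
{q0,q2,q3} --a--> {q1,q2,q3}  [seen]
{q0,q2,q3} --b--> {q0,q1,q2,q3}  [seen]
Reachable DFA states: {q0}, {q1,q2,q3}, {q0,q2}, {q0,q1,q2,q3}, {q0,q1,q3}, {q0,q2,q3}.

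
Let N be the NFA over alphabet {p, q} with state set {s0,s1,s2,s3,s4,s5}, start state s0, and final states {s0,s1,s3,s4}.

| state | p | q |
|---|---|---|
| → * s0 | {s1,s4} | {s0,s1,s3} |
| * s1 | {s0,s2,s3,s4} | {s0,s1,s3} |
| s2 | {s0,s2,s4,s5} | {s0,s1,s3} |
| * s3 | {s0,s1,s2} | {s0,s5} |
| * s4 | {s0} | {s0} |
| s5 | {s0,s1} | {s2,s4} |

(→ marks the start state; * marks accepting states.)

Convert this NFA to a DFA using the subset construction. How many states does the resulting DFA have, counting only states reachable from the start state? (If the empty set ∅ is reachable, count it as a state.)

8

Start state of the DFA: {s0}.
{s0} --p--> {s1,s4}  [new]
{s0} --q--> {s0,s1,s3}  [new]
{s1,s4} --p--> {s0,s2,s3,s4}  [new]
{s1,s4} --q--> {s0,s1,s3}  [seen]
{s0,s1,s3} --p--> {s0,s1,s2,s3,s4}  [new]
{s0,s1,s3} --q--> {s0,s1,s3,s5}  [new]
{s0,s2,s3,s4} --p--> {s0,s1,s2,s4,s5}  [new]
{s0,s2,s3,s4} --q--> {s0,s1,s3,s5}  [seen]
{s0,s1,s2,s3,s4} --p--> {s0,s1,s2,s3,s4,s5}  [new]
{s0,s1,s2,s3,s4} --q--> {s0,s1,s3,s5}  [seen]
{s0,s1,s3,s5} --p--> {s0,s1,s2,s3,s4}  [seen]
{s0,s1,s3,s5} --q--> {s0,s1,s2,s3,s4,s5}  [seen]
{s0,s1,s2,s4,s5} --p--> {s0,s1,s2,s3,s4,s5}  [seen]
{s0,s1,s2,s4,s5} --q--> {s0,s1,s2,s3,s4}  [seen]
{s0,s1,s2,s3,s4,s5} --p--> {s0,s1,s2,s3,s4,s5}  [seen]
{s0,s1,s2,s3,s4,s5} --q--> {s0,s1,s2,s3,s4,s5}  [seen]
Reachable DFA states: {s0}, {s1,s4}, {s0,s1,s3}, {s0,s2,s3,s4}, {s0,s1,s2,s3,s4}, {s0,s1,s3,s5}, {s0,s1,s2,s4,s5}, {s0,s1,s2,s3,s4,s5}.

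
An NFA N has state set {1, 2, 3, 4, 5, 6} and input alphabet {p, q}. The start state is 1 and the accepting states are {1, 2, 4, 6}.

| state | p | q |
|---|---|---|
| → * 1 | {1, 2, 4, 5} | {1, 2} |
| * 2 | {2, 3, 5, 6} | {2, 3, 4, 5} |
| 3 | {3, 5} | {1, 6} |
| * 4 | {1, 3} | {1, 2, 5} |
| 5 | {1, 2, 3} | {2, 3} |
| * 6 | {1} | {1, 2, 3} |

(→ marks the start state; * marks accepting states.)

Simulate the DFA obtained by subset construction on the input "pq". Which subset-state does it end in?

{1, 2, 3, 4, 5}

Start: {1}.
δ(1,p) = {1, 2, 4, 5}.
Union: {1, 2, 4, 5}.
After p: {1, 2, 4, 5}.
δ(1,q) = {1, 2}; δ(2,q) = {2, 3, 4, 5}; δ(4,q) = {1, 2, 5}; δ(5,q) = {2, 3}.
Union: {1, 2, 3, 4, 5}.
After q: {1, 2, 3, 4, 5}.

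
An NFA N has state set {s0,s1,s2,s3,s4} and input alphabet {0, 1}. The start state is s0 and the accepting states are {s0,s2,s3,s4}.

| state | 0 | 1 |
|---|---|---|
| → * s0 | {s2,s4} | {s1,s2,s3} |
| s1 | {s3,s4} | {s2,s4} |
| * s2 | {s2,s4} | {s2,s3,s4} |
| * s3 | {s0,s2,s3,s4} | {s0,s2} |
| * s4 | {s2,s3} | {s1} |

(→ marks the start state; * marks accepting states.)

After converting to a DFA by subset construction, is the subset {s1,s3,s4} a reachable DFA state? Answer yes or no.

no

Start state of the DFA: {s0}.
{s0} --0--> {s2,s4}  [new]
{s0} --1--> {s1,s2,s3}  [new]
{s2,s4} --0--> {s2,s3,s4}  [new]
{s2,s4} --1--> {s1,s2,s3,s4}  [new]
{s1,s2,s3} --0--> {s0,s2,s3,s4}  [new]
{s1,s2,s3} --1--> {s0,s2,s3,s4}  [seen]
{s2,s3,s4} --0--> {s0,s2,s3,s4}  [seen]
{s2,s3,s4} --1--> {s0,s1,s2,s3,s4}  [new]
{s1,s2,s3,s4} --0--> {s0,s2,s3,s4}  [seen]
{s1,s2,s3,s4} --1--> {s0,s1,s2,s3,s4}  [seen]
{s0,s2,s3,s4} --0--> {s0,s2,s3,s4}  [seen]
{s0,s2,s3,s4} --1--> {s0,s1,s2,s3,s4}  [seen]
{s0,s1,s2,s3,s4} --0--> {s0,s2,s3,s4}  [seen]
{s0,s1,s2,s3,s4} --1--> {s0,s1,s2,s3,s4}  [seen]
Reachable DFA states: {s0}, {s2,s4}, {s1,s2,s3}, {s2,s3,s4}, {s1,s2,s3,s4}, {s0,s2,s3,s4}, {s0,s1,s2,s3,s4}.
{s1,s3,s4} is not among them.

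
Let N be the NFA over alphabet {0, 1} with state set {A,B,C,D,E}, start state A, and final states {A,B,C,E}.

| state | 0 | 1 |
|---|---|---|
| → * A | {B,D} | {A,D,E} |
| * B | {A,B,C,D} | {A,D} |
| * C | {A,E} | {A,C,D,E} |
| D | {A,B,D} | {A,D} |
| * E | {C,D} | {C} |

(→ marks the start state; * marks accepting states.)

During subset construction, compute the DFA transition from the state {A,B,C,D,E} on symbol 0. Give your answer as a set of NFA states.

{A,B,C,D,E}

δ(A,0) = {B,D}; δ(B,0) = {A,B,C,D}; δ(C,0) = {A,E}; δ(D,0) = {A,B,D}; δ(E,0) = {C,D}.
Union: {A,B,C,D,E}.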